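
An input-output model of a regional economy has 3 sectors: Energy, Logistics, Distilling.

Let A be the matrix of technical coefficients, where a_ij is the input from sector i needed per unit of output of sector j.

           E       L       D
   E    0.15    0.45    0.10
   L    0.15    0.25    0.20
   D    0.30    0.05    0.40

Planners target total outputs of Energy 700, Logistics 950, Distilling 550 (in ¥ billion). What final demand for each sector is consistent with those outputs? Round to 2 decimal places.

I − A =
  [   0.85    -0.45    -0.10]
  [  -0.15     0.75    -0.20]
  [  -0.30    -0.05     0.60]
d = (I − A) x:
  d_E = (+0.85)·700 + (-0.45)·950 + (-0.10)·550 = 112.50
  d_L = (-0.15)·700 + (+0.75)·950 + (-0.20)·550 = 497.50
  d_D = (-0.30)·700 + (-0.05)·950 + (+0.60)·550 = 72.50

d_E = 112.50, d_L = 497.50, d_D = 72.50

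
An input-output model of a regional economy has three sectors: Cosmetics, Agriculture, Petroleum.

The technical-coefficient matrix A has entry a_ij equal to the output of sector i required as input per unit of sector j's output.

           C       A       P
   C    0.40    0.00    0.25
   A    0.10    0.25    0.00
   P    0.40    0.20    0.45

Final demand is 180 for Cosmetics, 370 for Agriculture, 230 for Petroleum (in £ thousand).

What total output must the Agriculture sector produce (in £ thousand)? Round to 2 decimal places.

I − A =
  [   0.60     0.00    -0.25]
  [  -0.10     0.75     0.00]
  [  -0.40    -0.20     0.55]
Cofactors of I−A, C_ij = (−1)^(i+j)·(minor ij) (rows/columns in the sector order above):
  C_11 = (0.75)(0.55) − (0.00)(-0.20) = 0.4125
  C_12 = −[(-0.10)(0.55) − (0.00)(-0.40)] = 0.0550
  C_13 = (-0.10)(-0.20) − (0.75)(-0.40) = 0.3200
  C_21 = −[(0.00)(0.55) − (-0.25)(-0.20)] = 0.0500
  C_22 = (0.60)(0.55) − (-0.25)(-0.40) = 0.2300
  C_23 = −[(0.60)(-0.20) − (0.00)(-0.40)] = 0.1200
  C_31 = (0.00)(0.00) − (-0.25)(0.75) = 0.1875
  C_32 = −[(0.60)(0.00) − (-0.25)(-0.10)] = 0.0250
  C_33 = (0.60)(0.75) − (0.00)(-0.10) = 0.4500
det(I−A) = Σ_j (I−A)_1j·C_1j = (0.60)(0.4125) + (0.00)(0.0550) + (-0.25)(0.3200) = 0.1675
adj(I−A) = Cᵀ =
  [ 0.4125   0.0500   0.1875]
  [ 0.0550   0.2300   0.0250]
  [ 0.3200   0.1200   0.4500]
(I − A)⁻¹ = adj(I−A) / det(I−A) ≈
  [   2.4627     0.2985     1.1194]
  [   0.3284     1.3731     0.1493]
  [   1.9104     0.7164     2.6866]
x = (I − A)⁻¹ d = adj(I−A)·d / det(I−A), with det(I−A) = 0.1675:
  x_C = (0.4125·180 + 0.0500·370 + 0.1875·230) / 0.1675 = 135.875 / 0.1675 ≈ 811.19
  x_A = (0.0550·180 + 0.2300·370 + 0.0250·230) / 0.1675 = 100.75 / 0.1675 ≈ 601.49
  x_P = (0.3200·180 + 0.1200·370 + 0.4500·230) / 0.1675 = 205.50 / 0.1675 ≈ 1226.87

x_A = 601.49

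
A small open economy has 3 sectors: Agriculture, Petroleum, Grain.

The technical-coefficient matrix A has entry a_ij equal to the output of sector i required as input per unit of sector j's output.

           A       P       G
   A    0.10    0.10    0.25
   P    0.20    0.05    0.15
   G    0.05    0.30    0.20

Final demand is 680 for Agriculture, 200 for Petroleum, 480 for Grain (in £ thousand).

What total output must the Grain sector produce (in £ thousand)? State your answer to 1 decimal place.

I − A =
  [   0.90    -0.10    -0.25]
  [  -0.20     0.95    -0.15]
  [  -0.05    -0.30     0.80]
Cofactors of I−A, C_ij = (−1)^(i+j)·(minor ij) (rows/columns in the sector order above):
  C_11 = (0.95)(0.80) − (-0.15)(-0.30) = 0.7150
  C_12 = −[(-0.20)(0.80) − (-0.15)(-0.05)] = 0.1675
  C_13 = (-0.20)(-0.30) − (0.95)(-0.05) = 0.1075
  C_21 = −[(-0.10)(0.80) − (-0.25)(-0.30)] = 0.1550
  C_22 = (0.90)(0.80) − (-0.25)(-0.05) = 0.7075
  C_23 = −[(0.90)(-0.30) − (-0.10)(-0.05)] = 0.2750
  C_31 = (-0.10)(-0.15) − (-0.25)(0.95) = 0.2525
  C_32 = −[(0.90)(-0.15) − (-0.25)(-0.20)] = 0.1850
  C_33 = (0.90)(0.95) − (-0.10)(-0.20) = 0.8350
det(I−A) = Σ_j (I−A)_1j·C_1j = (0.90)(0.7150) + (-0.10)(0.1675) + (-0.25)(0.1075) = 0.599875
adj(I−A) = Cᵀ =
  [ 0.7150   0.1550   0.2525]
  [ 0.1675   0.7075   0.1850]
  [ 0.1075   0.2750   0.8350]
(I − A)⁻¹ = adj(I−A) / det(I−A) ≈
  [   1.1919     0.2584     0.4209]
  [   0.2792     1.1794     0.3084]
  [   0.1792     0.4584     1.3920]
x = (I − A)⁻¹ d = adj(I−A)·d / det(I−A), with det(I−A) = 0.599875:
  x_A = (0.7150·680 + 0.1550·200 + 0.2525·480) / 0.599875 = 638.40 / 0.599875 ≈ 1064.2
  x_P = (0.1675·680 + 0.7075·200 + 0.1850·480) / 0.599875 = 344.20 / 0.599875 ≈ 573.8
  x_G = (0.1075·680 + 0.2750·200 + 0.8350·480) / 0.599875 = 528.90 / 0.599875 ≈ 881.7

x_G = 881.7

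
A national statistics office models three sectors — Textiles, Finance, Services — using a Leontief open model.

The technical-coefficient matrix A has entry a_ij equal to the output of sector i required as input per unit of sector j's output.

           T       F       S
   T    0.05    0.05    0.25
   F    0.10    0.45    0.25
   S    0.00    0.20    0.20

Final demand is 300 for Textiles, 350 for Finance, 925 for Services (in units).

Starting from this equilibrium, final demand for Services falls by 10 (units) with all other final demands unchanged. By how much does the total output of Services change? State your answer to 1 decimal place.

I − A =
  [   0.95    -0.05    -0.25]
  [  -0.10     0.55    -0.25]
  [   0.00    -0.20     0.80]
Cofactors of I−A, C_ij = (−1)^(i+j)·(minor ij) (rows/columns in the sector order above):
  C_11 = (0.55)(0.80) − (-0.25)(-0.20) = 0.3900
  C_12 = −[(-0.10)(0.80) − (-0.25)(0.00)] = 0.0800
  C_13 = (-0.10)(-0.20) − (0.55)(0.00) = 0.0200
  C_21 = −[(-0.05)(0.80) − (-0.25)(-0.20)] = 0.0900
  C_22 = (0.95)(0.80) − (-0.25)(0.00) = 0.7600
  C_23 = −[(0.95)(-0.20) − (-0.05)(0.00)] = 0.1900
  C_31 = (-0.05)(-0.25) − (-0.25)(0.55) = 0.1500
  C_32 = −[(0.95)(-0.25) − (-0.25)(-0.10)] = 0.2625
  C_33 = (0.95)(0.55) − (-0.05)(-0.10) = 0.5175
det(I−A) = Σ_j (I−A)_1j·C_1j = (0.95)(0.3900) + (-0.05)(0.0800) + (-0.25)(0.0200) = 0.3615
adj(I−A) = Cᵀ =
  [ 0.3900   0.0900   0.1500]
  [ 0.0800   0.7600   0.2625]
  [ 0.0200   0.1900   0.5175]
(I − A)⁻¹ = adj(I−A) / det(I−A) ≈
  [   1.0788     0.2490     0.4149]
  [   0.2213     2.1024     0.7261]
  [   0.0553     0.5256     1.4315]
Δx = (I − A)⁻¹ Δd with Δd having -10 in the Services component and 0 elsewhere.
So Δx_S = L_SS · (-10), where L_SS = adj(I−A)_SS / det(I−A) = 0.5175 / 0.3615.
Δx_S = 0.5175 × (-10) / 0.3615 = -5.175 / 0.3615 ≈ -14.3.

Δx_S = -14.3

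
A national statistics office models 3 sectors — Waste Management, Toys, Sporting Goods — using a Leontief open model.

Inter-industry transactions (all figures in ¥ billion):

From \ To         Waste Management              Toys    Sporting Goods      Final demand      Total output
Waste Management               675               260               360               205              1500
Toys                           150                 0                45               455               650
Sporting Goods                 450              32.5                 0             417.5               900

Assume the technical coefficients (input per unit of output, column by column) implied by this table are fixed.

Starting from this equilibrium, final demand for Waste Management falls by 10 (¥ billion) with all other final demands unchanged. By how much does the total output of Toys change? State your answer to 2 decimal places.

Technical coefficients a_ij = z_ij / X_j:
  a_WW = 675/1500 = 0.45, a_TW = 150/1500 = 0.10, a_SW = 450/1500 = 0.30
  a_WT = 260/650 = 0.40, a_TT = 0/650 = 0.00, a_ST = 32.5/650 = 0.05
  a_WS = 360/900 = 0.40, a_TS = 45/900 = 0.05, a_SS = 0/900 = 0.00
I − A =
  [   0.55    -0.40    -0.40]
  [  -0.10     1.00    -0.05]
  [  -0.30    -0.05     1.00]
Cofactors of I−A, C_ij = (−1)^(i+j)·(minor ij) (rows/columns in the sector order above):
  C_11 = (1.00)(1.00) − (-0.05)(-0.05) = 0.9975
  C_12 = −[(-0.10)(1.00) − (-0.05)(-0.30)] = 0.1150
  C_13 = (-0.10)(-0.05) − (1.00)(-0.30) = 0.3050
  C_21 = −[(-0.40)(1.00) − (-0.40)(-0.05)] = 0.4200
  C_22 = (0.55)(1.00) − (-0.40)(-0.30) = 0.4300
  C_23 = −[(0.55)(-0.05) − (-0.40)(-0.30)] = 0.1475
  C_31 = (-0.40)(-0.05) − (-0.40)(1.00) = 0.4200
  C_32 = −[(0.55)(-0.05) − (-0.40)(-0.10)] = 0.0675
  C_33 = (0.55)(1.00) − (-0.40)(-0.10) = 0.5100
det(I−A) = Σ_j (I−A)_1j·C_1j = (0.55)(0.9975) + (-0.40)(0.1150) + (-0.40)(0.3050) = 0.380625
adj(I−A) = Cᵀ =
  [ 0.9975   0.4200   0.4200]
  [ 0.1150   0.4300   0.0675]
  [ 0.3050   0.1475   0.5100]
(I − A)⁻¹ = adj(I−A) / det(I−A) ≈
  [   2.6207     1.1034     1.1034]
  [   0.3021     1.1297     0.1773]
  [   0.8013     0.3875     1.3399]
Δx = (I − A)⁻¹ Δd with Δd having -10 in the Waste Management component and 0 elsewhere.
So Δx_T = L_TW · (-10), where L_TW = adj(I−A)_TW / det(I−A) = 0.1150 / 0.380625.
Δx_T = 0.1150 × (-10) / 0.380625 = -1.15 / 0.380625 ≈ -3.02.

Δx_T = -3.02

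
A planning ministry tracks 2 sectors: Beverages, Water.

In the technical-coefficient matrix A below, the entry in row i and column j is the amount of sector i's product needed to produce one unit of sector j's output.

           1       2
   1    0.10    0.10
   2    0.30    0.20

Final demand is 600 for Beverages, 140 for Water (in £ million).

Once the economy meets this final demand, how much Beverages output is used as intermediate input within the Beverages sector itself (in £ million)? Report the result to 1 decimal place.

I − A =
  [   0.90    -0.10]
  [  -0.30     0.80]
det(I−A) = (0.90)(0.80) − (-0.10)(-0.30) = 0.6900
adj(I−A) = [[0.80, 0.10], [0.30, 0.90]]
(I − A)⁻¹ = adj(I−A) / det(I−A) ≈
  [   1.1594     0.1449]
  [   0.4348     1.3043]
First solve x = (I − A)⁻¹ d = adj(I−A)·d / det(I−A); in particular x_1 = (0.80·600 + 0.10·140) / 0.6900 = 494.00 / 0.6900 ≈ 715.942.
Intermediate flow from 1 to 1: z_11 = a_11 · x_1 = 0.10 × 494.00 / 0.6900 = 49.40 / 0.6900 ≈ 71.6.

z_11 = 71.6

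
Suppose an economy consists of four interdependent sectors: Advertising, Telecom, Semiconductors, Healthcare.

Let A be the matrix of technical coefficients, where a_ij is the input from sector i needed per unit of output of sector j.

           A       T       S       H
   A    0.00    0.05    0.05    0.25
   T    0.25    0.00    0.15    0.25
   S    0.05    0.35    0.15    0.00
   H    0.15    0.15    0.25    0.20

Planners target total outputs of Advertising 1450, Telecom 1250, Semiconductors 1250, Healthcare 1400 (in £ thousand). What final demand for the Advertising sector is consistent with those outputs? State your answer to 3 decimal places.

I − A =
  [   1.00    -0.05    -0.05    -0.25]
  [  -0.25     1.00    -0.15    -0.25]
  [  -0.05    -0.35     0.85     0.00]
  [  -0.15    -0.15    -0.25     0.80]
d = (I − A) x:
  d_A = (+1.00)·1450 + (-0.05)·1250 + (-0.05)·1250 + (-0.25)·1400 = 975.000
  d_T = (-0.25)·1450 + (+1.00)·1250 + (-0.15)·1250 + (-0.25)·1400 = 350.000
  d_S = (-0.05)·1450 + (-0.35)·1250 + (+0.85)·1250 + (+0.00)·1400 = 552.500
  d_H = (-0.15)·1450 + (-0.15)·1250 + (-0.25)·1250 + (+0.80)·1400 = 402.500

d_A = 975.000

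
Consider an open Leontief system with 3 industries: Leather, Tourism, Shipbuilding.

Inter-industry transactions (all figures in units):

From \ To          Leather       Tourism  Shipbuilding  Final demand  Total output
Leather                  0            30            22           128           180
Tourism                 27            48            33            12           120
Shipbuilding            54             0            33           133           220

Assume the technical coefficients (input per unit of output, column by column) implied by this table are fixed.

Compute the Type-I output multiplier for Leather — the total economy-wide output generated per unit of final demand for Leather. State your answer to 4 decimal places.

m_L = 1.9215

Technical coefficients a_ij = z_ij / X_j:
  a_LL = 0/180 = 0.00, a_TL = 27/180 = 0.15, a_SL = 54/180 = 0.30
  a_LT = 30/120 = 0.25, a_TT = 48/120 = 0.40, a_ST = 0/120 = 0.00
  a_LS = 22/220 = 0.10, a_TS = 33/220 = 0.15, a_SS = 33/220 = 0.15
I − A =
  [   1.00    -0.25    -0.10]
  [  -0.15     0.60    -0.15]
  [  -0.30     0.00     0.85]
Cofactors of I−A, C_ij = (−1)^(i+j)·(minor ij) (rows/columns in the sector order above):
  C_11 = (0.60)(0.85) − (-0.15)(0.00) = 0.5100
  C_12 = −[(-0.15)(0.85) − (-0.15)(-0.30)] = 0.1725
  C_13 = (-0.15)(0.00) − (0.60)(-0.30) = 0.1800
  C_21 = −[(-0.25)(0.85) − (-0.10)(0.00)] = 0.2125
  C_22 = (1.00)(0.85) − (-0.10)(-0.30) = 0.8200
  C_23 = −[(1.00)(0.00) − (-0.25)(-0.30)] = 0.0750
  C_31 = (-0.25)(-0.15) − (-0.10)(0.60) = 0.0975
  C_32 = −[(1.00)(-0.15) − (-0.10)(-0.15)] = 0.1650
  C_33 = (1.00)(0.60) − (-0.25)(-0.15) = 0.5625
det(I−A) = Σ_j (I−A)_1j·C_1j = (1.00)(0.5100) + (-0.25)(0.1725) + (-0.10)(0.1800) = 0.448875
adj(I−A) = Cᵀ =
  [ 0.5100   0.2125   0.0975]
  [ 0.1725   0.8200   0.1650]
  [ 0.1800   0.0750   0.5625]
(I − A)⁻¹ = adj(I−A) / det(I−A) ≈
  [   1.13617     0.47341     0.21721]
  [   0.38429     1.82679     0.36759]
  [   0.40100     0.16708     1.25313]
The output multiplier for sector j is the column-j sum of the Leontief inverse (I − A)⁻¹ = adj(I−A) / det(I−A).
Column L of adj(I−A): (0.5100, 0.1725, 0.1800); det(I−A) = 0.448875.
m_L = (0.5100 + 0.1725 + 0.1800) / 0.448875 = 0.8625 / 0.448875 ≈ 1.9215.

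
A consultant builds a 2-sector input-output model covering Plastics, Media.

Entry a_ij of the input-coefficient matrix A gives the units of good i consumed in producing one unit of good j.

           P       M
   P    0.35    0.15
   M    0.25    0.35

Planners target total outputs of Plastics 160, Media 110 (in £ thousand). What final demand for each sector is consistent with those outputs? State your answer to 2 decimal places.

I − A =
  [   0.65    -0.15]
  [  -0.25     0.65]
d = (I − A) x:
  d_P = (+0.65)·160 + (-0.15)·110 = 87.50
  d_M = (-0.25)·160 + (+0.65)·110 = 31.50

d_P = 87.50, d_M = 31.50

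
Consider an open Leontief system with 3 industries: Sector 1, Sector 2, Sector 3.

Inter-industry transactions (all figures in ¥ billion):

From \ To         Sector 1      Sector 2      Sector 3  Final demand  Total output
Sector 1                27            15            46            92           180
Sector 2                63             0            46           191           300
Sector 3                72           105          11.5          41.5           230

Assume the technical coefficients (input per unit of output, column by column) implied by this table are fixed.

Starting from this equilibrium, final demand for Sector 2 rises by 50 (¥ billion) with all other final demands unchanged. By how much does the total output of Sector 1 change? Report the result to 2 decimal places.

Δx_1 = 9.43

Technical coefficients a_ij = z_ij / X_j:
  a_11 = 27/180 = 0.15, a_21 = 63/180 = 0.35, a_31 = 72/180 = 0.40
  a_12 = 15/300 = 0.05, a_22 = 0/300 = 0.00, a_32 = 105/300 = 0.35
  a_13 = 46/230 = 0.20, a_23 = 46/230 = 0.20, a_33 = 11.5/230 = 0.05
I − A =
  [   0.85    -0.05    -0.20]
  [  -0.35     1.00    -0.20]
  [  -0.40    -0.35     0.95]
Cofactors of I−A, C_ij = (−1)^(i+j)·(minor ij) (rows/columns in the sector order above):
  C_11 = (1.00)(0.95) − (-0.20)(-0.35) = 0.8800
  C_12 = −[(-0.35)(0.95) − (-0.20)(-0.40)] = 0.4125
  C_13 = (-0.35)(-0.35) − (1.00)(-0.40) = 0.5225
  C_21 = −[(-0.05)(0.95) − (-0.20)(-0.35)] = 0.1175
  C_22 = (0.85)(0.95) − (-0.20)(-0.40) = 0.7275
  C_23 = −[(0.85)(-0.35) − (-0.05)(-0.40)] = 0.3175
  C_31 = (-0.05)(-0.20) − (-0.20)(1.00) = 0.2100
  C_32 = −[(0.85)(-0.20) − (-0.20)(-0.35)] = 0.2400
  C_33 = (0.85)(1.00) − (-0.05)(-0.35) = 0.8325
det(I−A) = Σ_j (I−A)_1j·C_1j = (0.85)(0.8800) + (-0.05)(0.4125) + (-0.20)(0.5225) = 0.622875
adj(I−A) = Cᵀ =
  [ 0.8800   0.1175   0.2100]
  [ 0.4125   0.7275   0.2400]
  [ 0.5225   0.3175   0.8325]
(I − A)⁻¹ = adj(I−A) / det(I−A) ≈
  [   1.4128     0.1886     0.3371]
  [   0.6623     1.1680     0.3853]
  [   0.8389     0.5097     1.3365]
Δx = (I − A)⁻¹ Δd with Δd having +50 in the Sector 2 component and 0 elsewhere.
So Δx_1 = L_12 · (+50), where L_12 = adj(I−A)_12 / det(I−A) = 0.1175 / 0.622875.
Δx_1 = 0.1175 × (+50) / 0.622875 = 5.875 / 0.622875 ≈ 9.43.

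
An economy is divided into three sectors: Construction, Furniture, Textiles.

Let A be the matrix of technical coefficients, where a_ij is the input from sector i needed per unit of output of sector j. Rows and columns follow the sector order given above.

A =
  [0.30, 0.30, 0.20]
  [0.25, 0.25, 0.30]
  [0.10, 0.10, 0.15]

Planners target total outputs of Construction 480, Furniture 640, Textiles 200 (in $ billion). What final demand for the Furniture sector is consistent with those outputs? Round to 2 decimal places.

d_F = 300.00

I − A =
  [   0.70    -0.30    -0.20]
  [  -0.25     0.75    -0.30]
  [  -0.10    -0.10     0.85]
d = (I − A) x:
  d_C = (+0.70)·480 + (-0.30)·640 + (-0.20)·200 = 104.00
  d_F = (-0.25)·480 + (+0.75)·640 + (-0.30)·200 = 300.00
  d_T = (-0.10)·480 + (-0.10)·640 + (+0.85)·200 = 58.00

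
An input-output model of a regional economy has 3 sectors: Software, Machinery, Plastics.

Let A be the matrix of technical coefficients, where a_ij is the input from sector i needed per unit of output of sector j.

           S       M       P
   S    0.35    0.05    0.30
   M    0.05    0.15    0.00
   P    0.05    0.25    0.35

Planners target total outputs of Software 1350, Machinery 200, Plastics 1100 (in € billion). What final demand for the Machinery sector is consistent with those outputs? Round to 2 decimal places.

I − A =
  [   0.65    -0.05    -0.30]
  [  -0.05     0.85     0.00]
  [  -0.05    -0.25     0.65]
d = (I − A) x:
  d_S = (+0.65)·1350 + (-0.05)·200 + (-0.30)·1100 = 537.50
  d_M = (-0.05)·1350 + (+0.85)·200 + (+0.00)·1100 = 102.50
  d_P = (-0.05)·1350 + (-0.25)·200 + (+0.65)·1100 = 597.50

d_M = 102.50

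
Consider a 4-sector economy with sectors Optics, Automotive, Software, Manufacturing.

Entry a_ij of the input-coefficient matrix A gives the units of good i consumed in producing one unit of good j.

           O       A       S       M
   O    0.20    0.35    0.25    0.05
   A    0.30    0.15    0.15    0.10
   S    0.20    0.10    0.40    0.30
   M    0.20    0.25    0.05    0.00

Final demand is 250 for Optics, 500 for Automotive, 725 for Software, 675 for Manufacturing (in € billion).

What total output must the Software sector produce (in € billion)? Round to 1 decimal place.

I − A =
  [   0.80    -0.35    -0.25    -0.05]
  [  -0.30     0.85    -0.15    -0.10]
  [  -0.20    -0.10     0.60    -0.30]
  [  -0.20    -0.25    -0.05     1.00]
Compute the cofactors C_ij = (−1)^(i+j)·(3×3 minor ij) of I−A; the adjugate is their transpose:
adj(I−A) = Cᵀ =
  [ 0.45550   0.25625   0.26450   0.12775]
  [ 0.22750   0.39650   0.20325   0.11200]
  [ 0.27050   0.23250   0.53575   0.19750]
  [ 0.16150   0.16200   0.13050   0.27250]
det(I−A) = Σ_j (I−A)_1j·C_1j = (0.80)(0.45550) + (-0.35)(0.22750) + (-0.25)(0.27050) + (-0.05)(0.16150) = 0.209075
(I − A)⁻¹ = adj(I−A) / det(I−A) ≈
  [   2.1786     1.2256     1.2651     0.6110]
  [   1.0881     1.8964     0.9721     0.5357]
  [   1.2938     1.1120     2.5625     0.9446]
  [   0.7725     0.7748     0.6242     1.3034]
x = (I − A)⁻¹ d = adj(I−A)·d / det(I−A), with det(I−A) = 0.209075:
  x_O = (0.45550·250 + 0.25625·500 + 0.26450·725 + 0.12775·675) / 0.209075 = 519.99375 / 0.209075 ≈ 2487.1
  x_A = (0.22750·250 + 0.39650·500 + 0.20325·725 + 0.11200·675) / 0.209075 = 478.08125 / 0.209075 ≈ 2286.6
  x_S = (0.27050·250 + 0.23250·500 + 0.53575·725 + 0.19750·675) / 0.209075 = 705.60625 / 0.209075 ≈ 3374.9
  x_M = (0.16150·250 + 0.16200·500 + 0.13050·725 + 0.27250·675) / 0.209075 = 399.925 / 0.209075 ≈ 1912.8

x_S = 3374.9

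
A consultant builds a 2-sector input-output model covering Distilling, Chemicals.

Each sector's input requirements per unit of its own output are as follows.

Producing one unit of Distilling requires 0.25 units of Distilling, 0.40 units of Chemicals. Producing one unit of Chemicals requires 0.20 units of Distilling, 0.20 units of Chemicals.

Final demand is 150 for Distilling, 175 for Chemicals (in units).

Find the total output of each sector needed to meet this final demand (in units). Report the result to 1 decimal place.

x_D = 298.1, x_C = 367.8

I − A =
  [   0.75    -0.20]
  [  -0.40     0.80]
det(I−A) = (0.75)(0.80) − (-0.20)(-0.40) = 0.5200
adj(I−A) = [[0.80, 0.20], [0.40, 0.75]]
(I − A)⁻¹ = adj(I−A) / det(I−A) ≈
  [   1.5385     0.3846]
  [   0.7692     1.4423]
x = (I − A)⁻¹ d = adj(I−A)·d / det(I−A), with det(I−A) = 0.5200:
  x_D = (0.80·150 + 0.20·175) / 0.5200 = 155.00 / 0.5200 ≈ 298.1
  x_C = (0.40·150 + 0.75·175) / 0.5200 = 191.25 / 0.5200 ≈ 367.8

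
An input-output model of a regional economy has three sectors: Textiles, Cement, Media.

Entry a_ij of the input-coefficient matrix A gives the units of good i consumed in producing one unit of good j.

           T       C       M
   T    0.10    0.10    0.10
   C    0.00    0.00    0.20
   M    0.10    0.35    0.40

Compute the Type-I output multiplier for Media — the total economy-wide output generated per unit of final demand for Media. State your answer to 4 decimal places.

m_M = 2.5806

I − A =
  [   0.90    -0.10    -0.10]
  [   0.00     1.00    -0.20]
  [  -0.10    -0.35     0.60]
Cofactors of I−A, C_ij = (−1)^(i+j)·(minor ij) (rows/columns in the sector order above):
  C_11 = (1.00)(0.60) − (-0.20)(-0.35) = 0.5300
  C_12 = −[(0.00)(0.60) − (-0.20)(-0.10)] = 0.0200
  C_13 = (0.00)(-0.35) − (1.00)(-0.10) = 0.1000
  C_21 = −[(-0.10)(0.60) − (-0.10)(-0.35)] = 0.0950
  C_22 = (0.90)(0.60) − (-0.10)(-0.10) = 0.5300
  C_23 = −[(0.90)(-0.35) − (-0.10)(-0.10)] = 0.3250
  C_31 = (-0.10)(-0.20) − (-0.10)(1.00) = 0.1200
  C_32 = −[(0.90)(-0.20) − (-0.10)(0.00)] = 0.1800
  C_33 = (0.90)(1.00) − (-0.10)(0.00) = 0.9000
det(I−A) = Σ_j (I−A)_1j·C_1j = (0.90)(0.5300) + (-0.10)(0.0200) + (-0.10)(0.1000) = 0.4650
adj(I−A) = Cᵀ =
  [ 0.5300   0.0950   0.1200]
  [ 0.0200   0.5300   0.1800]
  [ 0.1000   0.3250   0.9000]
(I − A)⁻¹ = adj(I−A) / det(I−A) ≈
  [   1.13978     0.20430     0.25806]
  [   0.04301     1.13978     0.38710]
  [   0.21505     0.69892     1.93548]
The output multiplier for sector j is the column-j sum of the Leontief inverse (I − A)⁻¹ = adj(I−A) / det(I−A).
Column M of adj(I−A): (0.1200, 0.1800, 0.9000); det(I−A) = 0.4650.
m_M = (0.1200 + 0.1800 + 0.9000) / 0.4650 = 1.20 / 0.4650 ≈ 2.5806.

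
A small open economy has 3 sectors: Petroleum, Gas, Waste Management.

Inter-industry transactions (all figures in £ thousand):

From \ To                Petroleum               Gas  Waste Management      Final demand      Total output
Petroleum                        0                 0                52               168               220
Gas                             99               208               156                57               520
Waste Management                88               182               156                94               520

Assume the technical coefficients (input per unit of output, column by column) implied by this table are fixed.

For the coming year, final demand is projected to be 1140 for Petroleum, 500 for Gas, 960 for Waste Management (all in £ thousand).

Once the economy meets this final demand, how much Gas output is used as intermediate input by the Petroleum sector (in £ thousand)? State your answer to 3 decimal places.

z_21 = 709.864

Technical coefficients a_ij = z_ij / X_j:
  a_11 = 0/220 = 0.00, a_21 = 99/220 = 0.45, a_31 = 88/220 = 0.40
  a_12 = 0/520 = 0.00, a_22 = 208/520 = 0.40, a_32 = 182/520 = 0.35
  a_13 = 52/520 = 0.10, a_23 = 156/520 = 0.30, a_33 = 156/520 = 0.30
I − A =
  [   1.00     0.00    -0.10]
  [  -0.45     0.60    -0.30]
  [  -0.40    -0.35     0.70]
Cofactors of I−A, C_ij = (−1)^(i+j)·(minor ij) (rows/columns in the sector order above):
  C_11 = (0.60)(0.70) − (-0.30)(-0.35) = 0.3150
  C_12 = −[(-0.45)(0.70) − (-0.30)(-0.40)] = 0.4350
  C_13 = (-0.45)(-0.35) − (0.60)(-0.40) = 0.3975
  C_21 = −[(0.00)(0.70) − (-0.10)(-0.35)] = 0.0350
  C_22 = (1.00)(0.70) − (-0.10)(-0.40) = 0.6600
  C_23 = −[(1.00)(-0.35) − (0.00)(-0.40)] = 0.3500
  C_31 = (0.00)(-0.30) − (-0.10)(0.60) = 0.0600
  C_32 = −[(1.00)(-0.30) − (-0.10)(-0.45)] = 0.3450
  C_33 = (1.00)(0.60) − (0.00)(-0.45) = 0.6000
det(I−A) = Σ_j (I−A)_1j·C_1j = (1.00)(0.3150) + (0.00)(0.4350) + (-0.10)(0.3975) = 0.27525
adj(I−A) = Cᵀ =
  [ 0.3150   0.0350   0.0600]
  [ 0.4350   0.6600   0.3450]
  [ 0.3975   0.3500   0.6000]
(I − A)⁻¹ = adj(I−A) / det(I−A) ≈
  [   1.1444     0.1272     0.2180]
  [   1.5804     2.3978     1.2534]
  [   1.4441     1.2716     2.1798]
First solve x = (I − A)⁻¹ d = adj(I−A)·d / det(I−A); in particular x_1 = (0.3150·1140 + 0.0350·500 + 0.0600·960) / 0.27525 = 434.20 / 0.27525 ≈ 1577.47502.
Intermediate flow from 2 to 1: z_21 = a_21 · x_1 = 0.45 × 434.20 / 0.27525 = 195.39 / 0.27525 ≈ 709.864.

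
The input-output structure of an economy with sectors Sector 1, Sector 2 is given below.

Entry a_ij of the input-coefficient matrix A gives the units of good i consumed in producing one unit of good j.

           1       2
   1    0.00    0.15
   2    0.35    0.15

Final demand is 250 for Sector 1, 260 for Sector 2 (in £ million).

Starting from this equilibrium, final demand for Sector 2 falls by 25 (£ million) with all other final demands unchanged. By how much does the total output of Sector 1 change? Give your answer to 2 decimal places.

I − A =
  [   1.00    -0.15]
  [  -0.35     0.85]
det(I−A) = (1.00)(0.85) − (-0.15)(-0.35) = 0.7975
adj(I−A) = [[0.85, 0.15], [0.35, 1.00]]
(I − A)⁻¹ = adj(I−A) / det(I−A) ≈
  [   1.0658     0.1881]
  [   0.4389     1.2539]
Δx = (I − A)⁻¹ Δd with Δd having -25 in the Sector 2 component and 0 elsewhere.
So Δx_1 = L_12 · (-25), where L_12 = adj(I−A)_12 / det(I−A) = 0.15 / 0.7975.
Δx_1 = 0.15 × (-25) / 0.7975 = -3.75 / 0.7975 ≈ -4.70.

Δx_1 = -4.70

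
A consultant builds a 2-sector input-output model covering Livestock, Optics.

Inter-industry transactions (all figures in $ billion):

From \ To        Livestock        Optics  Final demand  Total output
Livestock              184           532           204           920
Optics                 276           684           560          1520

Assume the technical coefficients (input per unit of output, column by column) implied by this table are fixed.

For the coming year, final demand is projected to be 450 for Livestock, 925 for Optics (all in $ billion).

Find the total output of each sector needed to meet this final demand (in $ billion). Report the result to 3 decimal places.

Technical coefficients a_ij = z_ij / X_j:
  a_11 = 184/920 = 0.20, a_21 = 276/920 = 0.30
  a_12 = 532/1520 = 0.35, a_22 = 684/1520 = 0.45
I − A =
  [   0.80    -0.35]
  [  -0.30     0.55]
det(I−A) = (0.80)(0.55) − (-0.35)(-0.30) = 0.3350
adj(I−A) = [[0.55, 0.35], [0.30, 0.80]]
(I − A)⁻¹ = adj(I−A) / det(I−A) ≈
  [   1.6418     1.0448]
  [   0.8955     2.3881]
x = (I − A)⁻¹ d = adj(I−A)·d / det(I−A), with det(I−A) = 0.3350:
  x_1 = (0.55·450 + 0.35·925) / 0.3350 = 571.25 / 0.3350 ≈ 1705.224
  x_2 = (0.30·450 + 0.80·925) / 0.3350 = 875.00 / 0.3350 ≈ 2611.940

x_1 = 1705.224, x_2 = 2611.940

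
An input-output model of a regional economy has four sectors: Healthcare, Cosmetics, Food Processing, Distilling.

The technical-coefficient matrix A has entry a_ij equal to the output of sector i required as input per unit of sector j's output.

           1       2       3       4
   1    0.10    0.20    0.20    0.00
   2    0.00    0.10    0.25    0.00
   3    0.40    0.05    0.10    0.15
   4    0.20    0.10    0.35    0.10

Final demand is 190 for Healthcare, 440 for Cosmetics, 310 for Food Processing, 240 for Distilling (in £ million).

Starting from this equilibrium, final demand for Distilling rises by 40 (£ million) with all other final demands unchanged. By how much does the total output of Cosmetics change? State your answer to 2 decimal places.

Δx_2 = 2.65

I − A =
  [   0.90    -0.20    -0.20     0.00]
  [   0.00     0.90    -0.25     0.00]
  [  -0.40    -0.05     0.90    -0.15]
  [  -0.20    -0.10    -0.35     0.90]
Compute the cofactors C_ij = (−1)^(i+j)·(3×3 minor ij) of I−A; the adjugate is their transpose:
adj(I−A) = Cᵀ =
  [ 0.66675   0.16350   0.20700   0.03450]
  [ 0.09750   0.60375   0.20250   0.03375]
  [ 0.35100   0.13200   0.72900   0.12150]
  [ 0.29550   0.15475   0.35200   0.62575]
det(I−A) = Σ_j (I−A)_1j·C_1j = (0.90)(0.66675) + (-0.20)(0.09750) + (-0.20)(0.35100) + (0.00)(0.29550) = 0.510375
(I − A)⁻¹ = adj(I−A) / det(I−A) ≈
  [   1.3064     0.3204     0.4056     0.0676]
  [   0.1910     1.1830     0.3968     0.0661]
  [   0.6877     0.2586     1.4284     0.2381]
  [   0.5790     0.3032     0.6897     1.2261]
Δx = (I − A)⁻¹ Δd with Δd having +40 in the Distilling component and 0 elsewhere.
So Δx_2 = L_24 · (+40), where L_24 = adj(I−A)_24 / det(I−A) = 0.03375 / 0.510375.
Δx_2 = 0.03375 × (+40) / 0.510375 = 1.35 / 0.510375 ≈ 2.65.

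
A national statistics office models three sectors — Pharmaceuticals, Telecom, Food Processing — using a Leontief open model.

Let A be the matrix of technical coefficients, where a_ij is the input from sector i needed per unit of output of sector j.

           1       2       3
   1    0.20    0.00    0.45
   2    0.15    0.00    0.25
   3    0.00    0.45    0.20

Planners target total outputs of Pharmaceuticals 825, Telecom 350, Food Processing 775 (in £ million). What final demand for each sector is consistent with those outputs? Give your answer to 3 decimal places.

I − A =
  [   0.80     0.00    -0.45]
  [  -0.15     1.00    -0.25]
  [   0.00    -0.45     0.80]
d = (I − A) x:
  d_1 = (+0.80)·825 + (+0.00)·350 + (-0.45)·775 = 311.250
  d_2 = (-0.15)·825 + (+1.00)·350 + (-0.25)·775 = 32.500
  d_3 = (+0.00)·825 + (-0.45)·350 + (+0.80)·775 = 462.500

d_1 = 311.250, d_2 = 32.500, d_3 = 462.500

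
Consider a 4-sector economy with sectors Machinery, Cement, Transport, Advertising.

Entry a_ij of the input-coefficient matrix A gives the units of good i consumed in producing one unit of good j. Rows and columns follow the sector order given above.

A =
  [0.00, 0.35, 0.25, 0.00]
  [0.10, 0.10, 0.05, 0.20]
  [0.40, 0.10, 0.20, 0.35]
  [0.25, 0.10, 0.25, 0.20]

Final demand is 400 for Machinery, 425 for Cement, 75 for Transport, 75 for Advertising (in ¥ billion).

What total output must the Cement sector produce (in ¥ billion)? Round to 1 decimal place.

x_C = 812.3

I − A =
  [   1.00    -0.35    -0.25     0.00]
  [  -0.10     0.90    -0.05    -0.20]
  [  -0.40    -0.10     0.80    -0.35]
  [  -0.25    -0.10    -0.25     0.80]
Compute the cofactors C_ij = (−1)^(i+j)·(3×3 minor ij) of I−A; the adjugate is their transpose:
adj(I−A) = Cᵀ =
  [ 0.470500   0.222125   0.206500   0.145875]
  [ 0.135625   0.450625   0.122500   0.166250]
  [ 0.375250   0.257625   0.654500   0.350750]
  [ 0.281250   0.206250   0.284375   0.587500]
det(I−A) = Σ_j (I−A)_1j·C_1j = (1.00)(0.470500) + (-0.35)(0.135625) + (-0.25)(0.375250) + (0.00)(0.281250) = 0.32921875
(I − A)⁻¹ = adj(I−A) / det(I−A) ≈
  [   1.4291     0.6747     0.6272     0.4431]
  [   0.4120     1.3688     0.3721     0.5050]
  [   1.1398     0.7825     1.9880     1.0654]
  [   0.8543     0.6265     0.8638     1.7845]
x = (I − A)⁻¹ d = adj(I−A)·d / det(I−A), with det(I−A) = 0.32921875:
  x_M = (0.470500·400 + 0.222125·425 + 0.206500·75 + 0.145875·75) / 0.32921875 = 309.03125 / 0.32921875 ≈ 938.7
  x_C = (0.135625·400 + 0.450625·425 + 0.122500·75 + 0.166250·75) / 0.32921875 = 267.421875 / 0.32921875 ≈ 812.3
  x_T = (0.375250·400 + 0.257625·425 + 0.654500·75 + 0.350750·75) / 0.32921875 = 334.984375 / 0.32921875 ≈ 1017.5
  x_A = (0.281250·400 + 0.206250·425 + 0.284375·75 + 0.587500·75) / 0.32921875 = 265.546875 / 0.32921875 ≈ 806.6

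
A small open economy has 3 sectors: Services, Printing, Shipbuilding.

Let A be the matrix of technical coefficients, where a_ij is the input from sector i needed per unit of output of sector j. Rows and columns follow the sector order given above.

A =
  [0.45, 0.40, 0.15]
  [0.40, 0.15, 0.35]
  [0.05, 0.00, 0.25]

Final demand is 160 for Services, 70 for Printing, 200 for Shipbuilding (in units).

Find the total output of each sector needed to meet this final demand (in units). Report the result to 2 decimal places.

I − A =
  [   0.55    -0.40    -0.15]
  [  -0.40     0.85    -0.35]
  [  -0.05     0.00     0.75]
Cofactors of I−A, C_ij = (−1)^(i+j)·(minor ij) (rows/columns in the sector order above):
  C_11 = (0.85)(0.75) − (-0.35)(0.00) = 0.6375
  C_12 = −[(-0.40)(0.75) − (-0.35)(-0.05)] = 0.3175
  C_13 = (-0.40)(0.00) − (0.85)(-0.05) = 0.0425
  C_21 = −[(-0.40)(0.75) − (-0.15)(0.00)] = 0.3000
  C_22 = (0.55)(0.75) − (-0.15)(-0.05) = 0.4050
  C_23 = −[(0.55)(0.00) − (-0.40)(-0.05)] = 0.0200
  C_31 = (-0.40)(-0.35) − (-0.15)(0.85) = 0.2675
  C_32 = −[(0.55)(-0.35) − (-0.15)(-0.40)] = 0.2525
  C_33 = (0.55)(0.85) − (-0.40)(-0.40) = 0.3075
det(I−A) = Σ_j (I−A)_1j·C_1j = (0.55)(0.6375) + (-0.40)(0.3175) + (-0.15)(0.0425) = 0.21725
adj(I−A) = Cᵀ =
  [ 0.6375   0.3000   0.2675]
  [ 0.3175   0.4050   0.2525]
  [ 0.0425   0.0200   0.3075]
(I − A)⁻¹ = adj(I−A) / det(I−A) ≈
  [   2.9344     1.3809     1.2313]
  [   1.4614     1.8642     1.1623]
  [   0.1956     0.0921     1.4154]
x = (I − A)⁻¹ d = adj(I−A)·d / det(I−A), with det(I−A) = 0.21725:
  x_1 = (0.6375·160 + 0.3000·70 + 0.2675·200) / 0.21725 = 176.50 / 0.21725 ≈ 812.43
  x_2 = (0.3175·160 + 0.4050·70 + 0.2525·200) / 0.21725 = 129.65 / 0.21725 ≈ 596.78
  x_3 = (0.0425·160 + 0.0200·70 + 0.3075·200) / 0.21725 = 69.70 / 0.21725 ≈ 320.83

x_1 = 812.43, x_2 = 596.78, x_3 = 320.83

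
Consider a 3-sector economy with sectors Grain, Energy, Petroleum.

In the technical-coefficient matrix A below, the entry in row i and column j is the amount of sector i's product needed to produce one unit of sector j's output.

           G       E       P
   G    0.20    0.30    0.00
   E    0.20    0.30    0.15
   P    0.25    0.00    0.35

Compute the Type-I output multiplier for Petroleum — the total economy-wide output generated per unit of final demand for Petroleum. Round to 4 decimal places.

I − A =
  [   0.80    -0.30     0.00]
  [  -0.20     0.70    -0.15]
  [  -0.25     0.00     0.65]
Cofactors of I−A, C_ij = (−1)^(i+j)·(minor ij) (rows/columns in the sector order above):
  C_11 = (0.70)(0.65) − (-0.15)(0.00) = 0.4550
  C_12 = −[(-0.20)(0.65) − (-0.15)(-0.25)] = 0.1675
  C_13 = (-0.20)(0.00) − (0.70)(-0.25) = 0.1750
  C_21 = −[(-0.30)(0.65) − (0.00)(0.00)] = 0.1950
  C_22 = (0.80)(0.65) − (0.00)(-0.25) = 0.5200
  C_23 = −[(0.80)(0.00) − (-0.30)(-0.25)] = 0.0750
  C_31 = (-0.30)(-0.15) − (0.00)(0.70) = 0.0450
  C_32 = −[(0.80)(-0.15) − (0.00)(-0.20)] = 0.1200
  C_33 = (0.80)(0.70) − (-0.30)(-0.20) = 0.5000
det(I−A) = Σ_j (I−A)_1j·C_1j = (0.80)(0.4550) + (-0.30)(0.1675) + (0.00)(0.1750) = 0.31375
adj(I−A) = Cᵀ =
  [ 0.4550   0.1950   0.0450]
  [ 0.1675   0.5200   0.1200]
  [ 0.1750   0.0750   0.5000]
(I − A)⁻¹ = adj(I−A) / det(I−A) ≈
  [   1.45020     0.62151     0.14343]
  [   0.53386     1.65737     0.38247]
  [   0.55777     0.23904     1.59363]
The output multiplier for sector j is the column-j sum of the Leontief inverse (I − A)⁻¹ = adj(I−A) / det(I−A).
Column P of adj(I−A): (0.0450, 0.1200, 0.5000); det(I−A) = 0.31375.
m_P = (0.0450 + 0.1200 + 0.5000) / 0.31375 = 0.665 / 0.31375 ≈ 2.1195.

m_P = 2.1195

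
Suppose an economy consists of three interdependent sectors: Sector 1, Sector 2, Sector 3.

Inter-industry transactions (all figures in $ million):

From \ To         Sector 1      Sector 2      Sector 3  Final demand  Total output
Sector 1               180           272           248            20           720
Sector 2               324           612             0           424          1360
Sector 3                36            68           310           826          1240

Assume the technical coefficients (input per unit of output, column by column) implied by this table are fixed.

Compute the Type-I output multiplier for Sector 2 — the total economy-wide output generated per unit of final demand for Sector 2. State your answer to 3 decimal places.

Technical coefficients a_ij = z_ij / X_j:
  a_11 = 180/720 = 0.25, a_21 = 324/720 = 0.45, a_31 = 36/720 = 0.05
  a_12 = 272/1360 = 0.20, a_22 = 612/1360 = 0.45, a_32 = 68/1360 = 0.05
  a_13 = 248/1240 = 0.20, a_23 = 0/1240 = 0.00, a_33 = 310/1240 = 0.25
I − A =
  [   0.75    -0.20    -0.20]
  [  -0.45     0.55     0.00]
  [  -0.05    -0.05     0.75]
Cofactors of I−A, C_ij = (−1)^(i+j)·(minor ij) (rows/columns in the sector order above):
  C_11 = (0.55)(0.75) − (0.00)(-0.05) = 0.4125
  C_12 = −[(-0.45)(0.75) − (0.00)(-0.05)] = 0.3375
  C_13 = (-0.45)(-0.05) − (0.55)(-0.05) = 0.0500
  C_21 = −[(-0.20)(0.75) − (-0.20)(-0.05)] = 0.1600
  C_22 = (0.75)(0.75) − (-0.20)(-0.05) = 0.5525
  C_23 = −[(0.75)(-0.05) − (-0.20)(-0.05)] = 0.0475
  C_31 = (-0.20)(0.00) − (-0.20)(0.55) = 0.1100
  C_32 = −[(0.75)(0.00) − (-0.20)(-0.45)] = 0.0900
  C_33 = (0.75)(0.55) − (-0.20)(-0.45) = 0.3225
det(I−A) = Σ_j (I−A)_1j·C_1j = (0.75)(0.4125) + (-0.20)(0.3375) + (-0.20)(0.0500) = 0.231875
adj(I−A) = Cᵀ =
  [ 0.4125   0.1600   0.1100]
  [ 0.3375   0.5525   0.0900]
  [ 0.0500   0.0475   0.3225]
(I − A)⁻¹ = adj(I−A) / det(I−A) ≈
  [   1.7790     0.6900     0.4744]
  [   1.4555     2.3827     0.3881]
  [   0.2156     0.2049     1.3908]
The output multiplier for sector j is the column-j sum of the Leontief inverse (I − A)⁻¹ = adj(I−A) / det(I−A).
Column 2 of adj(I−A): (0.1600, 0.5525, 0.0475); det(I−A) = 0.231875.
m_2 = (0.1600 + 0.5525 + 0.0475) / 0.231875 = 0.76 / 0.231875 ≈ 3.278.

m_2 = 3.278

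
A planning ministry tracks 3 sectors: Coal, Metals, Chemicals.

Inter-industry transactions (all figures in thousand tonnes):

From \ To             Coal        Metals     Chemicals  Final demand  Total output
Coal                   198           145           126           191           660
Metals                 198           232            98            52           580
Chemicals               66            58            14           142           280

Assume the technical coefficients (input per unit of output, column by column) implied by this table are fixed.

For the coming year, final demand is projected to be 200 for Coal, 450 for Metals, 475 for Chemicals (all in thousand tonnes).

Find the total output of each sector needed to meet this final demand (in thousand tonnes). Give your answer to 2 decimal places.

x_1 = 1590.31, x_2 = 2061.02, x_3 = 884.35

Technical coefficients a_ij = z_ij / X_j:
  a_11 = 198/660 = 0.30, a_21 = 198/660 = 0.30, a_31 = 66/660 = 0.10
  a_12 = 145/580 = 0.25, a_22 = 232/580 = 0.40, a_32 = 58/580 = 0.10
  a_13 = 126/280 = 0.45, a_23 = 98/280 = 0.35, a_33 = 14/280 = 0.05
I − A =
  [   0.70    -0.25    -0.45]
  [  -0.30     0.60    -0.35]
  [  -0.10    -0.10     0.95]
Cofactors of I−A, C_ij = (−1)^(i+j)·(minor ij) (rows/columns in the sector order above):
  C_11 = (0.60)(0.95) − (-0.35)(-0.10) = 0.5350
  C_12 = −[(-0.30)(0.95) − (-0.35)(-0.10)] = 0.3200
  C_13 = (-0.30)(-0.10) − (0.60)(-0.10) = 0.0900
  C_21 = −[(-0.25)(0.95) − (-0.45)(-0.10)] = 0.2825
  C_22 = (0.70)(0.95) − (-0.45)(-0.10) = 0.6200
  C_23 = −[(0.70)(-0.10) − (-0.25)(-0.10)] = 0.0950
  C_31 = (-0.25)(-0.35) − (-0.45)(0.60) = 0.3575
  C_32 = −[(0.70)(-0.35) − (-0.45)(-0.30)] = 0.3800
  C_33 = (0.70)(0.60) − (-0.25)(-0.30) = 0.3450
det(I−A) = Σ_j (I−A)_1j·C_1j = (0.70)(0.5350) + (-0.25)(0.3200) + (-0.45)(0.0900) = 0.2540
adj(I−A) = Cᵀ =
  [ 0.5350   0.2825   0.3575]
  [ 0.3200   0.6200   0.3800]
  [ 0.0900   0.0950   0.3450]
(I − A)⁻¹ = adj(I−A) / det(I−A) ≈
  [   2.1063     1.1122     1.4075]
  [   1.2598     2.4409     1.4961]
  [   0.3543     0.3740     1.3583]
x = (I − A)⁻¹ d = adj(I−A)·d / det(I−A), with det(I−A) = 0.2540:
  x_1 = (0.5350·200 + 0.2825·450 + 0.3575·475) / 0.2540 = 403.9375 / 0.2540 ≈ 1590.31
  x_2 = (0.3200·200 + 0.6200·450 + 0.3800·475) / 0.2540 = 523.50 / 0.2540 ≈ 2061.02
  x_3 = (0.0900·200 + 0.0950·450 + 0.3450·475) / 0.2540 = 224.625 / 0.2540 ≈ 884.35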